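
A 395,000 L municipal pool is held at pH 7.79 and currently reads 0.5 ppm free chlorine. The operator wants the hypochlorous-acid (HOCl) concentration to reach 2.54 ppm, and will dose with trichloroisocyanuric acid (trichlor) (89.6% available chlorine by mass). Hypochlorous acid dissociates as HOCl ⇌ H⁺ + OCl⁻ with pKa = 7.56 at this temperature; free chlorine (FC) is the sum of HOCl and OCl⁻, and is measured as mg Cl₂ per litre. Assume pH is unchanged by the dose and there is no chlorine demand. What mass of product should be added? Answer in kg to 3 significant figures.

[OCl⁻]/[HOCl] = 10^(pH − pKa) = 10^(7.79 − 7.56) = 1.698; fraction as HOCl = 1/(1 + 1.698) = 0.3706.
Free chlorine required for 2.54 ppm HOCl: 2.54 / 0.3706 = 6.854 ppm.
FC to add: 6.854 − 0.5 = 6.354 mg/L as Cl₂.
Cl₂ equivalent: 6.354 mg/L × 395,000 L = 2510 g.
Product at 89.6% available Cl: 2510 / 0.896 = 2801 g.

2.80 kg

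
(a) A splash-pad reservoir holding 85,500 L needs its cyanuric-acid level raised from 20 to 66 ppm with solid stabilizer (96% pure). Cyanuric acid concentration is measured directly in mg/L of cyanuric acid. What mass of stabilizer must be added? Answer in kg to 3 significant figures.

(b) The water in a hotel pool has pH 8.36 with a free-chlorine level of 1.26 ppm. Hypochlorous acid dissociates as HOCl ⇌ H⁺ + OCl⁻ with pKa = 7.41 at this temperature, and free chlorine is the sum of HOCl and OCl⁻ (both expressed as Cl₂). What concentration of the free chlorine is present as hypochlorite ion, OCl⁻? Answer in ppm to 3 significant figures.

(a) 4.10 kg; (b) 1.13 ppm

(a) CYA to add: (66 − 20) = 46 mg/L × 85,500 L = 3933 g cyanuric acid.
(a) At 96% purity: 3933 / 0.96 = 4097 g product.

(b) [OCl⁻]/[HOCl] = 10^(pH − pKa) = 10^(8.36 − 7.41) = 10^0.95 = 8.913.
(b) Fraction as HOCl = 1 / (1 + 8.913) = 0.1009.
(b) OCl⁻ = (1 − 0.1009) × 1.26 ppm = 1.133 ppm.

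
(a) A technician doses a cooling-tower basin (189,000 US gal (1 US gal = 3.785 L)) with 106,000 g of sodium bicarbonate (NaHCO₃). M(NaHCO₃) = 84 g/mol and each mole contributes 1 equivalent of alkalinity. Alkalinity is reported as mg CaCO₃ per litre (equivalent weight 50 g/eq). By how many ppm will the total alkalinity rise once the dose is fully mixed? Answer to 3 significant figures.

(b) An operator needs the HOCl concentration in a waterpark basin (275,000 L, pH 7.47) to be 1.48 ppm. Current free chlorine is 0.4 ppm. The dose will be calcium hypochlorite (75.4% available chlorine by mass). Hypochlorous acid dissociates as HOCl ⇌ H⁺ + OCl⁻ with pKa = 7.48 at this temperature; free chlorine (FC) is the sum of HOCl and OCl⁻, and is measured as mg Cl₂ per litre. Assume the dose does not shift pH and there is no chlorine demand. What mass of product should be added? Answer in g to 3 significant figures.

(a) Volume: 189,000 US gal × 3.785 L/gal = 715,365 L.
(a) Moles of NaHCO₃: 106,000 g ÷ 84 g/mol = 1262 mol → 1262 eq of alkalinity.
(a) As CaCO₃: 1262 eq × 50 g/eq = 63,100 g.
(a) Rise: 63,100 g / 715,365 L × 1000 = 88.2 mg/L.

(b) [OCl⁻]/[HOCl] = 10^(pH − pKa) = 10^(7.47 − 7.48) = 0.9772; fraction as HOCl = 1/(1 + 0.9772) = 0.5058.
(b) Free chlorine required for 1.48 ppm HOCl: 1.48 / 0.5058 = 2.926 ppm.
(b) FC to add: 2.926 − 0.4 = 2.526 mg/L as Cl₂.
(b) Cl₂ equivalent: 2.526 mg/L × 275,000 L = 694.7 g.
(b) Product at 75.4% available Cl: 694.7 / 0.754 = 921.4 g.

(a) 88.2 ppm; (b) 921 g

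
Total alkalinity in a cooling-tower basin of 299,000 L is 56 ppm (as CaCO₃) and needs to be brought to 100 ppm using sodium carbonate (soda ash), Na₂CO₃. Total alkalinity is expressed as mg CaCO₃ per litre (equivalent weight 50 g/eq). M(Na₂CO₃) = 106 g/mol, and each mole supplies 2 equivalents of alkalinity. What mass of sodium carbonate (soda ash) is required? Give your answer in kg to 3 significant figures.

Alkalinity to add: (100 − 56) = 44 mg/L as CaCO₃ × 299,000 L = 13,160 g as CaCO₃.
Equivalents: 13,160 g ÷ 50 g/eq = 263.1 eq.
Each mole of Na₂CO₃ supplies 2 eq, so 263.1 / 2 = 131.6 mol.
Mass: 131.6 mol × 106 g/mol = 13,950 g.

13.9 kg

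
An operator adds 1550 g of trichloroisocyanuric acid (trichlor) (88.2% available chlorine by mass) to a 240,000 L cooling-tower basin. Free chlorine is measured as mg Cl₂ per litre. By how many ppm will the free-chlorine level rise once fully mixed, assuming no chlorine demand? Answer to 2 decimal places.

Available chlorine delivered: 1550 g × 0.882 = 1367 g as Cl₂.
Concentration rise: 1367 g / 240,000 L = 5.696 mg/L = 5.70 ppm.

5.70 ppm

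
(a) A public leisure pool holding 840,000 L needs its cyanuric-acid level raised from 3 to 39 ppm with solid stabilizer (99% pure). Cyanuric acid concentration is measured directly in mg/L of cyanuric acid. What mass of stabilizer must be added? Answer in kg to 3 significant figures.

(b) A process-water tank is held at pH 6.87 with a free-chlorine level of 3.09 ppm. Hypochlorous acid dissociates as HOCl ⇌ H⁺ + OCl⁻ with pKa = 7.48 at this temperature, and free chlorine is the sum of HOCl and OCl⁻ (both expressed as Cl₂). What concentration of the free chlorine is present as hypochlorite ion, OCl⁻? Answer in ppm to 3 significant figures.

(a) 30.5 kg; (b) 0.609 ppm

(a) CYA to add: (39 − 3) = 36 mg/L × 840,000 L = 30,240 g cyanuric acid.
(a) At 99% purity: 30,240 / 0.99 = 30,550 g product.

(b) [OCl⁻]/[HOCl] = 10^(pH − pKa) = 10^(6.87 − 7.48) = 10^-0.61 = 0.2455.
(b) Fraction as HOCl = 1 / (1 + 0.2455) = 0.8029.
(b) OCl⁻ = (1 − 0.8029) × 3.09 ppm = 0.609 ppm.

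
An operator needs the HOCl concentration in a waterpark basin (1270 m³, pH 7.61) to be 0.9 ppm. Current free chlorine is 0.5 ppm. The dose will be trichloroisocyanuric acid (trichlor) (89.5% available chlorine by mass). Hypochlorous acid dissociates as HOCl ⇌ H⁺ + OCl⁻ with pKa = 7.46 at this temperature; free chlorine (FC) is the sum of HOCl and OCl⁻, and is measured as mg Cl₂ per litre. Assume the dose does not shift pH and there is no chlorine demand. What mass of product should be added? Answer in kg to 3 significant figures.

2.37 kg

Volume: 1270 m³ = 1,270,000 L.
[OCl⁻]/[HOCl] = 10^(pH − pKa) = 10^(7.61 − 7.46) = 1.413; fraction as HOCl = 1/(1 + 1.413) = 0.4145.
Free chlorine required for 0.9 ppm HOCl: 0.9 / 0.4145 = 2.171 ppm.
FC to add: 2.171 − 0.5 = 1.671 mg/L as Cl₂.
Cl₂ equivalent: 1.671 mg/L × 1,270,000 L = 2123 g.
Product at 89.5% available Cl: 2123 / 0.895 = 2372 g.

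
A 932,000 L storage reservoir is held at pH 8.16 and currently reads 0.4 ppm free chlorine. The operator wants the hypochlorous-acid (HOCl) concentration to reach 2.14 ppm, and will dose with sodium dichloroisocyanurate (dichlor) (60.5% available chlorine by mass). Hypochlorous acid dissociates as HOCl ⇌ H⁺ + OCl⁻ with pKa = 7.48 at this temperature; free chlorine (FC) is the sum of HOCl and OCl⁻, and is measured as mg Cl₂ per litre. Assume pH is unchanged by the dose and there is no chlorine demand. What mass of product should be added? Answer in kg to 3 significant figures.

[OCl⁻]/[HOCl] = 10^(pH − pKa) = 10^(8.16 − 7.48) = 4.786; fraction as HOCl = 1/(1 + 4.786) = 0.1728.
Free chlorine required for 2.14 ppm HOCl: 2.14 / 0.1728 = 12.38 ppm.
FC to add: 12.38 − 0.4 = 11.98 mg/L as Cl₂.
Cl₂ equivalent: 11.98 mg/L × 932,000 L = 11,170 g.
Product at 60.5% available Cl: 11,170 / 0.605 = 18,460 g.

18.5 kg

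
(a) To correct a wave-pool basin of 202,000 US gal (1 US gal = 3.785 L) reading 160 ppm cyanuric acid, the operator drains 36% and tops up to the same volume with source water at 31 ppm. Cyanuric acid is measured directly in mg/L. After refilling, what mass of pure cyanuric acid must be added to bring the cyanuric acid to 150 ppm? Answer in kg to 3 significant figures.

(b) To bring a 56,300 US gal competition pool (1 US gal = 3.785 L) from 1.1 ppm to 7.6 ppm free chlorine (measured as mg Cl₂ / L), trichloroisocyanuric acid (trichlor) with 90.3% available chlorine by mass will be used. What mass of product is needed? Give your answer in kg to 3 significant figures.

(a) 27.9 kg; (b) 1.53 kg

(a) Volume: 202,000 US gal × 3.785 L/gal = 764,570 L.
(a) After draining 36% and refilling: 160 × 0.64 + 31 × 0.36 = 113.56 ppm.
(a) Deficit to target: 150 − 113.56 = 36.44 mg/L.
(a) Mass: 36.44 mg/L × 764,570 L = 27,860 g cyanuric acid.

(b) Volume: 56,300 US gal × 3.785 L/gal = 213,096 L.
(b) Chlorine deficit: 7.6 − 1.1 = 6.5 ppm = 6.5 mg/L as Cl₂.
(b) Cl₂ equivalent needed: 6.5 mg/L × 213,096 L = 1,385,000 mg = 1385 g.
(b) Product at 90.3% available chlorine: 1385 / 0.903 = 1534 g.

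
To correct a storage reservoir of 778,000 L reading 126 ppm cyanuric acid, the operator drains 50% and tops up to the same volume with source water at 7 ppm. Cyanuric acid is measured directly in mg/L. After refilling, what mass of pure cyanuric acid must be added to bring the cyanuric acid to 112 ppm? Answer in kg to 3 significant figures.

After draining 50% and refilling: 126 × 0.50 + 7 × 0.50 = 66.5 ppm.
Deficit to target: 112 − 66.5 = 45.5 mg/L.
Mass: 45.5 mg/L × 778,000 L = 35,400 g cyanuric acid.

35.4 kg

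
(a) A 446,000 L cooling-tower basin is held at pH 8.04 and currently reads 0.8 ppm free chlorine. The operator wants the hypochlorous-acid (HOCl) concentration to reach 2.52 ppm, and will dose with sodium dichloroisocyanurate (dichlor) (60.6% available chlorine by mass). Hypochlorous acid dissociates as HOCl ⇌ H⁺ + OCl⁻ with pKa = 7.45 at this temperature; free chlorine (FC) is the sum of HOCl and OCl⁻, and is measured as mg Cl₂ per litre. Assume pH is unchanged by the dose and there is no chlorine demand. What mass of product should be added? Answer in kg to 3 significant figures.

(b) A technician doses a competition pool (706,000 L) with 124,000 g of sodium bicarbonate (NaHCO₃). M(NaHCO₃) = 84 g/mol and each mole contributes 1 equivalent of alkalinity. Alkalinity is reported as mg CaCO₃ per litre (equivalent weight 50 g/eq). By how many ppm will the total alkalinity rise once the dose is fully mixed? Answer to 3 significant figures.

(a) 8.48 kg; (b) 105 ppm

(a) [OCl⁻]/[HOCl] = 10^(pH − pKa) = 10^(8.04 − 7.45) = 3.89; fraction as HOCl = 1/(1 + 3.89) = 0.2045.
(a) Free chlorine required for 2.52 ppm HOCl: 2.52 / 0.2045 = 12.32 ppm.
(a) FC to add: 12.32 − 0.8 = 11.52 mg/L as Cl₂.
(a) Cl₂ equivalent: 11.52 mg/L × 446,000 L = 5140 g.
(a) Product at 60.6% available Cl: 5140 / 0.606 = 8481 g.

(b) Moles of NaHCO₃: 124,000 g ÷ 84 g/mol = 1476 mol → 1476 eq of alkalinity.
(b) As CaCO₃: 1476 eq × 50 g/eq = 73,810 g.
(b) Rise: 73,810 g / 706,000 L × 1000 = 104.5 mg/L.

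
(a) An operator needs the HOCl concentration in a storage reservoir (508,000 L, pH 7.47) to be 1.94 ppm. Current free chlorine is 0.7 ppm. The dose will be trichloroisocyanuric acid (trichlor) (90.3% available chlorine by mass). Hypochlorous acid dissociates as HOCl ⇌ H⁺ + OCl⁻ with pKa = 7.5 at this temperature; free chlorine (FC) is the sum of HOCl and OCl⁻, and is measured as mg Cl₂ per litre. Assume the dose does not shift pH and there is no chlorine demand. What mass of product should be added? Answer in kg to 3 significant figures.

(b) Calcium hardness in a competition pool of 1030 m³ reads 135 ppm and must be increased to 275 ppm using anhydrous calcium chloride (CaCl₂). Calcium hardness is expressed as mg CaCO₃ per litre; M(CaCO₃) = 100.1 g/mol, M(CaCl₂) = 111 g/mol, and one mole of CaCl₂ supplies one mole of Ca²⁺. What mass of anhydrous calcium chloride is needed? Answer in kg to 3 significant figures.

(a) [OCl⁻]/[HOCl] = 10^(pH − pKa) = 10^(7.47 − 7.5) = 0.9333; fraction as HOCl = 1/(1 + 0.9333) = 0.5173.
(a) Free chlorine required for 1.94 ppm HOCl: 1.94 / 0.5173 = 3.751 ppm.
(a) FC to add: 3.751 − 0.7 = 3.051 mg/L as Cl₂.
(a) Cl₂ equivalent: 3.051 mg/L × 508,000 L = 1550 g.
(a) Product at 90.3% available Cl: 1550 / 0.903 = 1716 g.

(b) Volume: 1030 m³ = 1,030,000 L.
(b) Hardness to add: (275 − 135) = 140 mg/L as CaCO₃ × 1,030,000 L = 144,200 g as CaCO₃.
(b) Moles of Ca²⁺ (1 mol Ca²⁺ ≡ 1 mol CaCO₃): 144,200 / 100.1 g/mol = 1441 mol.
(b) Mass of CaCl₂: 1441 × 111 = 159,900 g.

(a) 1.72 kg; (b) 160 kg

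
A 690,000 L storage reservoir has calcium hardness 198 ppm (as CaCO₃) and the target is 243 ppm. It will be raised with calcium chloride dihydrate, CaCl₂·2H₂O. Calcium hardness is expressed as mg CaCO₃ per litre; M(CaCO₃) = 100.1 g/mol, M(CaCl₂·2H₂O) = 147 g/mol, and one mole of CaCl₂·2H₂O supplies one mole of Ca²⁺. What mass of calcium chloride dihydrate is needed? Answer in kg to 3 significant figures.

Hardness to add: (243 − 198) = 45 mg/L as CaCO₃ × 690,000 L = 31,050 g as CaCO₃.
Moles of Ca²⁺ (1 mol Ca²⁺ ≡ 1 mol CaCO₃): 31,050 / 100.1 g/mol = 310.2 mol.
Mass of CaCl₂·2H₂O: 310.2 × 147 = 45,600 g.

45.6 kg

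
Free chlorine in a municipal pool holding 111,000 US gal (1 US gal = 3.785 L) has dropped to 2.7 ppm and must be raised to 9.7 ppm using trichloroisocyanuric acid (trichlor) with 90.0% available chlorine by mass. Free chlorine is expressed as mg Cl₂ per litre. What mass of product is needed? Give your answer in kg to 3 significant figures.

3.27 kg

Volume: 111,000 US gal × 3.785 L/gal = 420,135 L.
Chlorine deficit: 9.7 − 2.7 = 7 ppm = 7 mg/L as Cl₂.
Cl₂ equivalent needed: 7 mg/L × 420,135 L = 2,941,000 mg = 2941 g.
Product at 90.0% available chlorine: 2941 / 0.9 = 3268 g.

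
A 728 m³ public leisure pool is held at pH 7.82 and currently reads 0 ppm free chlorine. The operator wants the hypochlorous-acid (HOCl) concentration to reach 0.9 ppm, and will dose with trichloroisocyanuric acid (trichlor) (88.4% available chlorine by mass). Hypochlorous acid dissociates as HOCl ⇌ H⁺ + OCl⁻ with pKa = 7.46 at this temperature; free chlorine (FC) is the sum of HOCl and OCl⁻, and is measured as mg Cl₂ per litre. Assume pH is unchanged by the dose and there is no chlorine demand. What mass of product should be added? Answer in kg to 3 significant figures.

2.44 kg

Volume: 728 m³ = 728,000 L.
[OCl⁻]/[HOCl] = 10^(pH − pKa) = 10^(7.82 − 7.46) = 2.291; fraction as HOCl = 1/(1 + 2.291) = 0.3039.
Free chlorine required for 0.9 ppm HOCl: 0.9 / 0.3039 = 2.962 ppm.
FC to add: 2.962 − 0 = 2.962 mg/L as Cl₂.
Cl₂ equivalent: 2.962 mg/L × 728,000 L = 2156 g.
Product at 88.4% available Cl: 2156 / 0.884 = 2439 g.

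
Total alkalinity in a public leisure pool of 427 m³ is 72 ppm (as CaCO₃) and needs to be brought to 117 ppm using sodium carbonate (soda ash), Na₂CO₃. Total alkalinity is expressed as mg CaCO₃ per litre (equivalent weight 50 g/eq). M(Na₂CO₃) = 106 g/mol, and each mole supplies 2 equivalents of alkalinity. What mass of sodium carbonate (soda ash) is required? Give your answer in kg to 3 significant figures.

Volume: 427 m³ = 427,000 L.
Alkalinity to add: (117 − 72) = 45 mg/L as CaCO₃ × 427,000 L = 19,220 g as CaCO₃.
Equivalents: 19,220 g ÷ 50 g/eq = 384.3 eq.
Each mole of Na₂CO₃ supplies 2 eq, so 384.3 / 2 = 192.2 mol.
Mass: 192.2 mol × 106 g/mol = 20,370 g.

20.4 kg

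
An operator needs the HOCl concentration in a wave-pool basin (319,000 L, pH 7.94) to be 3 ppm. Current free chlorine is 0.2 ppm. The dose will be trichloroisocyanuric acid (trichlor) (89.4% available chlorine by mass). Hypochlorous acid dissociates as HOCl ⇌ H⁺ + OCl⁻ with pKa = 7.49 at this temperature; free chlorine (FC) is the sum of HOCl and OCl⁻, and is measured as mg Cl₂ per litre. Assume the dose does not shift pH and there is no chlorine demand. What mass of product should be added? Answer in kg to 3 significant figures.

[OCl⁻]/[HOCl] = 10^(pH − pKa) = 10^(7.94 − 7.49) = 2.818; fraction as HOCl = 1/(1 + 2.818) = 0.2619.
Free chlorine required for 3 ppm HOCl: 3 / 0.2619 = 11.46 ppm.
FC to add: 11.46 − 0.2 = 11.26 mg/L as Cl₂.
Cl₂ equivalent: 11.26 mg/L × 319,000 L = 3590 g.
Product at 89.4% available Cl: 3590 / 0.894 = 4016 g.

4.02 kg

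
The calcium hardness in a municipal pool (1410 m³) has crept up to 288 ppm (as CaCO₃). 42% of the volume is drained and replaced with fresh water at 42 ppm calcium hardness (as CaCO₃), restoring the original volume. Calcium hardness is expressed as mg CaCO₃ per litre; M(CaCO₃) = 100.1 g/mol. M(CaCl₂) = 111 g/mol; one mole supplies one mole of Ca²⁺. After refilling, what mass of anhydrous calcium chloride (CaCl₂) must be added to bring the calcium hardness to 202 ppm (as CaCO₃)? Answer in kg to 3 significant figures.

Volume: 1410 m³ = 1,410,000 L.
After draining 42% and refilling: 288 × 0.58 + 42 × 0.42 = 184.68 ppm.
Deficit to target: 202 − 184.68 = 17.32 mg/L.
As CaCO₃: 17.32 mg/L × 1,410,000 L = 24,420 g; ÷ 100.1 = 244 mol Ca²⁺.
Mass: 244 × 111 = 27,080 g.

27.1 kg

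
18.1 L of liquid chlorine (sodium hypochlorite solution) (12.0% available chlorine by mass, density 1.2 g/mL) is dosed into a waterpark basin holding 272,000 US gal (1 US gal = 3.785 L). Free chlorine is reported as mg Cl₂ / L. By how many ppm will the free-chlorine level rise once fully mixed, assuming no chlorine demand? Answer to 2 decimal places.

2.53 ppm

Volume: 272,000 US gal × 3.785 L/gal = 1,029,520 L.
Mass of solution: 18.1 L × 1000 mL/L × 1.2 g/mL = 21,720 g.
Available chlorine delivered: 21,720 g × 0.12 = 2606 g as Cl₂.
Concentration rise: 2606 g / 1,029,520 L = 2.532 mg/L = 2.53 ppm.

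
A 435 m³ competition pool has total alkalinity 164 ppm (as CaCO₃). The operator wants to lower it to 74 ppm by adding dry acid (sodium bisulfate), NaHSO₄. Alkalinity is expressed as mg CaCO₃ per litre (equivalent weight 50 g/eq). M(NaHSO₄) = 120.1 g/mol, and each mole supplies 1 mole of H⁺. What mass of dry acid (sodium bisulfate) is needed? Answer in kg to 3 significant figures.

94.0 kg

Volume: 435 m³ = 435,000 L.
Alkalinity to neutralize: (164 − 74) = 90 mg/L as CaCO₃ × 435,000 L = 39,150 g as CaCO₃.
Equivalents of H⁺ required: 39,150 ÷ 50 g/eq = 783 eq = 783 mol NaHSO₄.
Mass of NaHSO₄: 783 × 120.1 = 94,040 g.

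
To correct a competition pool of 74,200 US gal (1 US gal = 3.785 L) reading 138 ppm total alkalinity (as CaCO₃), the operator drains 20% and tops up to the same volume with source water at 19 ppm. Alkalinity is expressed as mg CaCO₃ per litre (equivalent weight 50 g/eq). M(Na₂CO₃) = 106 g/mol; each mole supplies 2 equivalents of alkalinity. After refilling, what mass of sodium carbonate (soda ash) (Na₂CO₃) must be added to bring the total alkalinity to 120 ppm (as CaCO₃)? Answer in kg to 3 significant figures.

1.73 kg

Volume: 74,200 US gal × 3.785 L/gal = 280,847 L.
After draining 20% and refilling: 138 × 0.80 + 19 × 0.20 = 114.2 ppm.
Deficit to target: 120 − 114.2 = 5.8 mg/L.
As CaCO₃: 5.8 mg/L × 280,847 L = 1629 g; ÷ 50 g/eq ÷ 2 = 16.29 mol Na₂CO₃.
Mass: 16.29 × 106 = 1727 g.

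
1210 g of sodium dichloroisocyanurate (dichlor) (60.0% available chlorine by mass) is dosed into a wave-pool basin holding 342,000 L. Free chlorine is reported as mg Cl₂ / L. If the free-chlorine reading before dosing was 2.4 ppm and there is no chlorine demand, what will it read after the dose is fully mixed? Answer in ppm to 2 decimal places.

Available chlorine delivered: 1210 g × 0.6 = 726 g as Cl₂.
Concentration rise: 726 g / 342,000 L = 2.123 mg/L = 2.12 ppm.
Final FC: 2.4 + 2.12 = 4.52 ppm.

4.52 ppm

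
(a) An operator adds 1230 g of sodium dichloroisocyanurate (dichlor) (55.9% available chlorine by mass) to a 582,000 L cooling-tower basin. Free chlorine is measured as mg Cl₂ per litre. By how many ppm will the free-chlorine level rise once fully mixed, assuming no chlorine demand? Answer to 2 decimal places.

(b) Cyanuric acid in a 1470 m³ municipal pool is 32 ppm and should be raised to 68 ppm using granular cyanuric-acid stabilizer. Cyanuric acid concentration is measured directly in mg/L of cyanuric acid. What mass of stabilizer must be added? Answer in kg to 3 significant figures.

(a) 1.18 ppm; (b) 52.9 kg

(a) Available chlorine delivered: 1230 g × 0.559 = 687.6 g as Cl₂.
(a) Concentration rise: 687.6 g / 582,000 L = 1.181 mg/L = 1.18 ppm.

(b) Volume: 1470 m³ = 1,470,000 L.
(b) CYA to add: (68 − 32) = 36 mg/L × 1,470,000 L = 52,920 g cyanuric acid.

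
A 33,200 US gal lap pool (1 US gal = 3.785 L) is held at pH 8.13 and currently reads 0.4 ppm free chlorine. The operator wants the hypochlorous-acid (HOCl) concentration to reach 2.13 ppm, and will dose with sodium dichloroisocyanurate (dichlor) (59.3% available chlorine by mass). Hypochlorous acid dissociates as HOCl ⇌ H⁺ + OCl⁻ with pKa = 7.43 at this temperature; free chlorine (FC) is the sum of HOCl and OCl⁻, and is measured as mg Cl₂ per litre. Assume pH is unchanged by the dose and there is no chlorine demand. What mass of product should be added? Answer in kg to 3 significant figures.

2.63 kg

Volume: 33,200 US gal × 3.785 L/gal = 125,662 L.
[OCl⁻]/[HOCl] = 10^(pH − pKa) = 10^(8.13 − 7.43) = 5.012; fraction as HOCl = 1/(1 + 5.012) = 0.1663.
Free chlorine required for 2.13 ppm HOCl: 2.13 / 0.1663 = 12.81 ppm.
FC to add: 12.81 − 0.4 = 12.41 mg/L as Cl₂.
Cl₂ equivalent: 12.41 mg/L × 125,662 L = 1559 g.
Product at 59.3% available Cl: 1559 / 0.593 = 2629 g.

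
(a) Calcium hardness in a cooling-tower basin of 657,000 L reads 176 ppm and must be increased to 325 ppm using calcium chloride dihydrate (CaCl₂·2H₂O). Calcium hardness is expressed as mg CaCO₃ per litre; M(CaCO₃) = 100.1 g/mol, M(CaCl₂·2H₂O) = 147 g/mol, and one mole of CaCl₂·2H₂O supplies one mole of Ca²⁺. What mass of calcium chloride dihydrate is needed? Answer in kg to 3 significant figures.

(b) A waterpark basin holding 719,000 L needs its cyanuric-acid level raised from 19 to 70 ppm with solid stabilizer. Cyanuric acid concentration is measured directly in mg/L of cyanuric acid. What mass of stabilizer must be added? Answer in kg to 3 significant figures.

(a) 144 kg; (b) 36.7 kg

(a) Hardness to add: (325 − 176) = 149 mg/L as CaCO₃ × 657,000 L = 97,890 g as CaCO₃.
(a) Moles of Ca²⁺ (1 mol Ca²⁺ ≡ 1 mol CaCO₃): 97,890 / 100.1 g/mol = 978 mol.
(a) Mass of CaCl₂·2H₂O: 978 × 147 = 143,800 g.

(b) CYA to add: (70 − 19) = 51 mg/L × 719,000 L = 36,670 g cyanuric acid.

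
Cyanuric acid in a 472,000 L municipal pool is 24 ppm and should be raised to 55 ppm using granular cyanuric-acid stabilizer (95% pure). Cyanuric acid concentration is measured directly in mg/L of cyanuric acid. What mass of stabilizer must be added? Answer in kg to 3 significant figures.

15.4 kg

CYA to add: (55 − 24) = 31 mg/L × 472,000 L = 14,630 g cyanuric acid.
At 95% purity: 14,630 / 0.95 = 15,400 g product.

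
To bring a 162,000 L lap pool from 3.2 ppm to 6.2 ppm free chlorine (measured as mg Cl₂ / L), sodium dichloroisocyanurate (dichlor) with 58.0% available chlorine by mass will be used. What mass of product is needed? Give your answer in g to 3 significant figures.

Chlorine deficit: 6.2 − 3.2 = 3 ppm = 3 mg/L as Cl₂.
Cl₂ equivalent needed: 3 mg/L × 162,000 L = 486,000 mg = 486 g.
Product at 58.0% available chlorine: 486 / 0.58 = 837.9 g.

838 g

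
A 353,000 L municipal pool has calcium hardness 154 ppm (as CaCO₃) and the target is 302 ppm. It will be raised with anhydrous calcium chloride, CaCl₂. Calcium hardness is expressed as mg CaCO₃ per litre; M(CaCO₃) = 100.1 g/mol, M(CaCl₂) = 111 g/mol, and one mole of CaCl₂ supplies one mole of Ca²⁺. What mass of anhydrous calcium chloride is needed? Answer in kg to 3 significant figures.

Hardness to add: (302 − 154) = 148 mg/L as CaCO₃ × 353,000 L = 52,240 g as CaCO₃.
Moles of Ca²⁺ (1 mol Ca²⁺ ≡ 1 mol CaCO₃): 52,240 / 100.1 g/mol = 521.9 mol.
Mass of CaCl₂: 521.9 × 111 = 57,930 g.

57.9 kg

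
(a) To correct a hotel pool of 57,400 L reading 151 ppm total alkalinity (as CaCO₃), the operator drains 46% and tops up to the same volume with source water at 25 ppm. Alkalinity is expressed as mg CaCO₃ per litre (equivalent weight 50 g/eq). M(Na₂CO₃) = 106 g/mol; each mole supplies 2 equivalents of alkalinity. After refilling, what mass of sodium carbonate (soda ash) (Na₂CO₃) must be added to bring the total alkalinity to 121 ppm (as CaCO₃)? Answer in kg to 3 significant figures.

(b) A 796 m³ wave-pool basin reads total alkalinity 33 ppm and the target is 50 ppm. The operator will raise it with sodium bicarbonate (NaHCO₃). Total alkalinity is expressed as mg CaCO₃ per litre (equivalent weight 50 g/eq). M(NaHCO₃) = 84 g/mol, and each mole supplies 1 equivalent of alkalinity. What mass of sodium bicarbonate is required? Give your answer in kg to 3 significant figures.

(a) After draining 46% and refilling: 151 × 0.54 + 25 × 0.46 = 93.04 ppm.
(a) Deficit to target: 121 − 93.04 = 27.96 mg/L.
(a) As CaCO₃: 27.96 mg/L × 57,400 L = 1605 g; ÷ 50 g/eq ÷ 2 = 16.05 mol Na₂CO₃.
(a) Mass: 16.05 × 106 = 1701 g.

(b) Volume: 796 m³ = 796,000 L.
(b) Alkalinity to add: (50 − 33) = 17 mg/L as CaCO₃ × 796,000 L = 13,530 g as CaCO₃.
(b) Equivalents: 13,530 g ÷ 50 g/eq = 270.6 eq.
(b) NaHCO₃ supplies 1 eq per mole → 270.6 mol.
(b) Mass: 270.6 mol × 84 g/mol = 22,730 g.

(a) 1.70 kg; (b) 22.7 kg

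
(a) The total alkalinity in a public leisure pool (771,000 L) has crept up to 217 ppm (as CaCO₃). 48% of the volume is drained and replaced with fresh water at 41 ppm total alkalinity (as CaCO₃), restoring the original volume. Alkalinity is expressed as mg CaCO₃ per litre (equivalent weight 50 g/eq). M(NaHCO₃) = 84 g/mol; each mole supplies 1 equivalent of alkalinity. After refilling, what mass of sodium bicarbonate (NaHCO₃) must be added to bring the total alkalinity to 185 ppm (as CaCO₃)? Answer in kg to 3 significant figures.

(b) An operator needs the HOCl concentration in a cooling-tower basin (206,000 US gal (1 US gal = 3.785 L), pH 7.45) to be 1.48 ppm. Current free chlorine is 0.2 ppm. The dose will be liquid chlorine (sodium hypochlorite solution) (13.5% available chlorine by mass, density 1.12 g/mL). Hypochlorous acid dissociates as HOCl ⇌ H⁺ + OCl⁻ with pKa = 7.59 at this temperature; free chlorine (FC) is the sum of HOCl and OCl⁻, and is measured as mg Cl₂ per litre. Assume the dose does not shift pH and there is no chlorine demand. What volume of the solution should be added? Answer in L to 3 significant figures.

(a) 68.0 kg; (b) 12.1 L

(a) After draining 48% and refilling: 217 × 0.52 + 41 × 0.48 = 132.52 ppm.
(a) Deficit to target: 185 − 132.52 = 52.48 mg/L.
(a) As CaCO₃: 52.48 mg/L × 771,000 L = 40,460 g; ÷ 50 g/eq ÷ 1 = 809.2 mol NaHCO₃.
(a) Mass: 809.2 × 84 = 67,980 g.

(b) Volume: 206,000 US gal × 3.785 L/gal = 779,710 L.
(b) [OCl⁻]/[HOCl] = 10^(pH − pKa) = 10^(7.45 − 7.59) = 0.7244; fraction as HOCl = 1/(1 + 0.7244) = 0.5799.
(b) Free chlorine required for 1.48 ppm HOCl: 1.48 / 0.5799 = 2.552 ppm.
(b) FC to add: 2.552 − 0.2 = 2.352 mg/L as Cl₂.
(b) Cl₂ equivalent: 2.352 mg/L × 779,710 L = 1834 g.
(b) Product at 13.5% available Cl: 1834 / 0.135 = 13,590 g.
(b) Volume: 13,590 g ÷ 1.12 g/mL = 12,130 mL.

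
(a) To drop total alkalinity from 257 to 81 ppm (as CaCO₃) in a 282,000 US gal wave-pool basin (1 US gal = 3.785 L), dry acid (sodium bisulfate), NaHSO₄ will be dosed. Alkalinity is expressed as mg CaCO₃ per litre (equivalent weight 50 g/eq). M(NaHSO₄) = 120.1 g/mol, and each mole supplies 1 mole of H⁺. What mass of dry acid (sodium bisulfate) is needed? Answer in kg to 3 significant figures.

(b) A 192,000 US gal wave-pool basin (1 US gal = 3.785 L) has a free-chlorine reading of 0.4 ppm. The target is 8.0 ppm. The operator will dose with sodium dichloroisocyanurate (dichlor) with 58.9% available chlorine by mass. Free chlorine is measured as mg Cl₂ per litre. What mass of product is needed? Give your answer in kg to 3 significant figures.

(a) 451 kg; (b) 9.38 kg

(a) Volume: 282,000 US gal × 3.785 L/gal = 1,067,370 L.
(a) Alkalinity to neutralize: (257 − 81) = 176 mg/L as CaCO₃ × 1,067,370 L = 187,900 g as CaCO₃.
(a) Equivalents of H⁺ required: 187,900 ÷ 50 g/eq = 3757 eq = 3757 mol NaHSO₄.
(a) Mass of NaHSO₄: 3757 × 120.1 = 451,200 g.

(b) Volume: 192,000 US gal × 3.785 L/gal = 726,720 L.
(b) Chlorine deficit: 8.0 − 0.4 = 7.6 ppm = 7.6 mg/L as Cl₂.
(b) Cl₂ equivalent needed: 7.6 mg/L × 726,720 L = 5,523,000 mg = 5523 g.
(b) Product at 58.9% available chlorine: 5523 / 0.589 = 9377 g.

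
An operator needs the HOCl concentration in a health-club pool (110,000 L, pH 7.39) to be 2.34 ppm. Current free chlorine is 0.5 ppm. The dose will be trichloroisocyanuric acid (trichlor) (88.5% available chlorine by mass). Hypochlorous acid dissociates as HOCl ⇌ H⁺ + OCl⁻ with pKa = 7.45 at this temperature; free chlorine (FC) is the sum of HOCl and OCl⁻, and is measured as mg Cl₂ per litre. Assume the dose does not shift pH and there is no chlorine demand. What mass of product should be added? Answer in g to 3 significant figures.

482 g

[OCl⁻]/[HOCl] = 10^(pH − pKa) = 10^(7.39 − 7.45) = 0.871; fraction as HOCl = 1/(1 + 0.871) = 0.5345.
Free chlorine required for 2.34 ppm HOCl: 2.34 / 0.5345 = 4.378 ppm.
FC to add: 4.378 − 0.5 = 3.878 mg/L as Cl₂.
Cl₂ equivalent: 3.878 mg/L × 110,000 L = 426.6 g.
Product at 88.5% available Cl: 426.6 / 0.885 = 482 g.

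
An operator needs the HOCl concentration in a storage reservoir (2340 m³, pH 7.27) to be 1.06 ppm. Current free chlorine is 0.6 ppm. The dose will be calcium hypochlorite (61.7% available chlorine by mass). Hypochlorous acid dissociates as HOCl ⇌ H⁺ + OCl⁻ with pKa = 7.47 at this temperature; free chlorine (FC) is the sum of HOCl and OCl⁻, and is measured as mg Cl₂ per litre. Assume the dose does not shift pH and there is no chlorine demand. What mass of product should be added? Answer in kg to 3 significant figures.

4.28 kg

Volume: 2340 m³ = 2,340,000 L.
[OCl⁻]/[HOCl] = 10^(pH − pKa) = 10^(7.27 − 7.47) = 0.631; fraction as HOCl = 1/(1 + 0.631) = 0.6131.
Free chlorine required for 1.06 ppm HOCl: 1.06 / 0.6131 = 1.729 ppm.
FC to add: 1.729 − 0.6 = 1.129 mg/L as Cl₂.
Cl₂ equivalent: 1.129 mg/L × 2,340,000 L = 2641 g.
Product at 61.7% available Cl: 2641 / 0.617 = 4281 g.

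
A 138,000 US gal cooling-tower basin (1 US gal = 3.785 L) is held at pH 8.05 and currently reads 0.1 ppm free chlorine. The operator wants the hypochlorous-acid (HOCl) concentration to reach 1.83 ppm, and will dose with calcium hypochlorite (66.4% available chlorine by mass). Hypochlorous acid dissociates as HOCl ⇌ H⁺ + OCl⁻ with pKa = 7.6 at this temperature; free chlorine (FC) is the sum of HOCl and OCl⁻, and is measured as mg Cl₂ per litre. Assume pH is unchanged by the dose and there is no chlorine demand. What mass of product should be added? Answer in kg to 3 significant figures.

5.42 kg

Volume: 138,000 US gal × 3.785 L/gal = 522,330 L.
[OCl⁻]/[HOCl] = 10^(pH − pKa) = 10^(8.05 − 7.6) = 2.818; fraction as HOCl = 1/(1 + 2.818) = 0.2619.
Free chlorine required for 1.83 ppm HOCl: 1.83 / 0.2619 = 6.988 ppm.
FC to add: 6.988 − 0.1 = 6.888 mg/L as Cl₂.
Cl₂ equivalent: 6.888 mg/L × 522,330 L = 3598 g.
Product at 66.4% available Cl: 3598 / 0.664 = 5418 g.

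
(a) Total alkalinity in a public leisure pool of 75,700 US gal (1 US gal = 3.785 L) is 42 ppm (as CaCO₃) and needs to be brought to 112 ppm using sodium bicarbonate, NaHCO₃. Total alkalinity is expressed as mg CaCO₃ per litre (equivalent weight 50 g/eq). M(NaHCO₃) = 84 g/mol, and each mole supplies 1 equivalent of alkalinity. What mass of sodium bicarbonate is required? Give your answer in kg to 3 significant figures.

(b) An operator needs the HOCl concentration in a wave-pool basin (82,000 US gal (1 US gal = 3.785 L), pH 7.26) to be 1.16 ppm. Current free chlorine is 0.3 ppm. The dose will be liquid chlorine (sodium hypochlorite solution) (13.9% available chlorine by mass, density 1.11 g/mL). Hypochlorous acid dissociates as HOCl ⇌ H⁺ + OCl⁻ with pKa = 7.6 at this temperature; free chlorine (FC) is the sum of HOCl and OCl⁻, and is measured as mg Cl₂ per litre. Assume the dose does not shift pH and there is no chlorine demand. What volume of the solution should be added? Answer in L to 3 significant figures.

(a) Volume: 75,700 US gal × 3.785 L/gal = 286,524 L.
(a) Alkalinity to add: (112 − 42) = 70 mg/L as CaCO₃ × 286,524 L = 20,060 g as CaCO₃.
(a) Equivalents: 20,060 g ÷ 50 g/eq = 401.1 eq.
(a) NaHCO₃ supplies 1 eq per mole → 401.1 mol.
(a) Mass: 401.1 mol × 84 g/mol = 33,700 g.

(b) Volume: 82,000 US gal × 3.785 L/gal = 310,370 L.
(b) [OCl⁻]/[HOCl] = 10^(pH − pKa) = 10^(7.26 − 7.6) = 0.4571; fraction as HOCl = 1/(1 + 0.4571) = 0.6863.
(b) Free chlorine required for 1.16 ppm HOCl: 1.16 / 0.6863 = 1.69 ppm.
(b) FC to add: 1.69 − 0.3 = 1.39 mg/L as Cl₂.
(b) Cl₂ equivalent: 1.39 mg/L × 310,370 L = 431.5 g.
(b) Product at 13.9% available Cl: 431.5 / 0.139 = 3104 g.
(b) Volume: 3104 g ÷ 1.11 g/mL = 2797 mL.

(a) 33.7 kg; (b) 2.80 L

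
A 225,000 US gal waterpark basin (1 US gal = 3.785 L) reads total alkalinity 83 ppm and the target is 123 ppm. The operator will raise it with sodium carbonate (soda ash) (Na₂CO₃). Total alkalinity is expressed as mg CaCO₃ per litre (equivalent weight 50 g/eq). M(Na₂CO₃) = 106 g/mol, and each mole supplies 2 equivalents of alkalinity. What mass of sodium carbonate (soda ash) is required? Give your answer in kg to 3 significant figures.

Volume: 225,000 US gal × 3.785 L/gal = 851,625 L.
Alkalinity to add: (123 − 83) = 40 mg/L as CaCO₃ × 851,625 L = 34,060 g as CaCO₃.
Equivalents: 34,060 g ÷ 50 g/eq = 681.3 eq.
Each mole of Na₂CO₃ supplies 2 eq, so 681.3 / 2 = 340.6 mol.
Mass: 340.6 mol × 106 g/mol = 36,110 g.

36.1 kg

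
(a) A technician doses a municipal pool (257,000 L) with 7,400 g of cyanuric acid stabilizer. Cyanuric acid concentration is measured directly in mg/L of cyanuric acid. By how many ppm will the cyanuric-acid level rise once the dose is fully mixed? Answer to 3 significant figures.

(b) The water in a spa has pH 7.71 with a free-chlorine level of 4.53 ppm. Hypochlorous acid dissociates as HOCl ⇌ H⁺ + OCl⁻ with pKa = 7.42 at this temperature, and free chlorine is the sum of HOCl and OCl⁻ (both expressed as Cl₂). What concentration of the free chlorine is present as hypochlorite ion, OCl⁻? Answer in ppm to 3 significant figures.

(a) Rise: 7,400 g / 257,000 L × 1000 = 28.79 mg/L.

(b) [OCl⁻]/[HOCl] = 10^(pH − pKa) = 10^(7.71 − 7.42) = 10^0.29 = 1.95.
(b) Fraction as HOCl = 1 / (1 + 1.95) = 0.339.
(b) OCl⁻ = (1 − 0.339) × 4.53 ppm = 2.994 ppm.

(a) 28.8 ppm; (b) 2.99 ppm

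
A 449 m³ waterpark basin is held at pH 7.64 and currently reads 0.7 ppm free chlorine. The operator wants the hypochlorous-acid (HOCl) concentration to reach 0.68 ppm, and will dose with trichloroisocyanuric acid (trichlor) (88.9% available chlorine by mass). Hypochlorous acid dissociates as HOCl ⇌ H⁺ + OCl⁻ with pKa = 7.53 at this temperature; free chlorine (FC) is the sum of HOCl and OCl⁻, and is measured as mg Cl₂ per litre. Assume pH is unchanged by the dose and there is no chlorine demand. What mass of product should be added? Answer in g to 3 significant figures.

432 g

Volume: 449 m³ = 449,000 L.
[OCl⁻]/[HOCl] = 10^(pH − pKa) = 10^(7.64 − 7.53) = 1.288; fraction as HOCl = 1/(1 + 1.288) = 0.437.
Free chlorine required for 0.68 ppm HOCl: 0.68 / 0.437 = 1.556 ppm.
FC to add: 1.556 − 0.7 = 0.856 mg/L as Cl₂.
Cl₂ equivalent: 0.856 mg/L × 449,000 L = 384.3 g.
Product at 88.9% available Cl: 384.3 / 0.889 = 432.3 g.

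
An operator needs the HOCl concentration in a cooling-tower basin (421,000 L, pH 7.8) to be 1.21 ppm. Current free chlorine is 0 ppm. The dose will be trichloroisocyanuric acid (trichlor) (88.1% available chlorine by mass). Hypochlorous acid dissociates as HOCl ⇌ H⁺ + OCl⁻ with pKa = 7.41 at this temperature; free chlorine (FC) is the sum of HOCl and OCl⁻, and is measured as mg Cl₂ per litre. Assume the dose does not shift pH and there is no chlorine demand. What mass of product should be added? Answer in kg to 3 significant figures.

[OCl⁻]/[HOCl] = 10^(pH − pKa) = 10^(7.8 − 7.41) = 2.455; fraction as HOCl = 1/(1 + 2.455) = 0.2895.
Free chlorine required for 1.21 ppm HOCl: 1.21 / 0.2895 = 4.18 ppm.
FC to add: 4.18 − 0 = 4.18 mg/L as Cl₂.
Cl₂ equivalent: 4.18 mg/L × 421,000 L = 1760 g.
Product at 88.1% available Cl: 1760 / 0.881 = 1998 g.

2.00 kg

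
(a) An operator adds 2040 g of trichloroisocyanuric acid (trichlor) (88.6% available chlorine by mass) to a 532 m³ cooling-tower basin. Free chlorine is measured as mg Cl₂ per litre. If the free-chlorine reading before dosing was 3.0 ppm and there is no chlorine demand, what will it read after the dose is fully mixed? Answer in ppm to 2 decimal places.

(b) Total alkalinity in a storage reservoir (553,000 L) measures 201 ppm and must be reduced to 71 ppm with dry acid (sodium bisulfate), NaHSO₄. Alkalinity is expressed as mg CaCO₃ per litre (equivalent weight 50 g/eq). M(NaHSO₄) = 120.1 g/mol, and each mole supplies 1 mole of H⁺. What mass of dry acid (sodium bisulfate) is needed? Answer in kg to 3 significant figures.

(a) Volume: 532 m³ = 532,000 L.
(a) Available chlorine delivered: 2040 g × 0.886 = 1807 g as Cl₂.
(a) Concentration rise: 1807 g / 532,000 L = 3.397 mg/L = 3.40 ppm.
(a) Final FC: 3.0 + 3.40 = 6.40 ppm.

(b) Alkalinity to neutralize: (201 − 71) = 130 mg/L as CaCO₃ × 553,000 L = 71,890 g as CaCO₃.
(b) Equivalents of H⁺ required: 71,890 ÷ 50 g/eq = 1438 eq = 1438 mol NaHSO₄.
(b) Mass of NaHSO₄: 1438 × 120.1 = 172,700 g.

(a) 6.40 ppm; (b) 173 kg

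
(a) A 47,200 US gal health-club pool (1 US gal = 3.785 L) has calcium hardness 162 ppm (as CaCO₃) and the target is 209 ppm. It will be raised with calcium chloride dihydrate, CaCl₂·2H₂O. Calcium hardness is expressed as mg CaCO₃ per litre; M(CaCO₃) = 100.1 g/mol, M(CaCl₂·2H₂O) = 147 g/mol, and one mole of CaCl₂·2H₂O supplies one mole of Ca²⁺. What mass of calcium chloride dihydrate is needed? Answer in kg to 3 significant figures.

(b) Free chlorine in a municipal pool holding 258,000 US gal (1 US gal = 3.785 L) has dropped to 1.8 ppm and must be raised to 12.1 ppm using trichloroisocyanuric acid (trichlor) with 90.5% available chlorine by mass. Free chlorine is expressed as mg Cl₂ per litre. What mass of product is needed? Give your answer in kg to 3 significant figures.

(a) Volume: 47,200 US gal × 3.785 L/gal = 178,652 L.
(a) Hardness to add: (209 − 162) = 47 mg/L as CaCO₃ × 178,652 L = 8397 g as CaCO₃.
(a) Moles of Ca²⁺ (1 mol Ca²⁺ ≡ 1 mol CaCO₃): 8397 / 100.1 g/mol = 83.88 mol.
(a) Mass of CaCl₂·2H₂O: 83.88 × 147 = 12,330 g.

(b) Volume: 258,000 US gal × 3.785 L/gal = 976,530 L.
(b) Chlorine deficit: 12.1 − 1.8 = 10.3 ppm = 10.3 mg/L as Cl₂.
(b) Cl₂ equivalent needed: 10.3 mg/L × 976,530 L = 10,060,000 mg = 10,060 g.
(b) Product at 90.5% available chlorine: 10,060 / 0.905 = 11,110 g.

(a) 12.3 kg; (b) 11.1 kg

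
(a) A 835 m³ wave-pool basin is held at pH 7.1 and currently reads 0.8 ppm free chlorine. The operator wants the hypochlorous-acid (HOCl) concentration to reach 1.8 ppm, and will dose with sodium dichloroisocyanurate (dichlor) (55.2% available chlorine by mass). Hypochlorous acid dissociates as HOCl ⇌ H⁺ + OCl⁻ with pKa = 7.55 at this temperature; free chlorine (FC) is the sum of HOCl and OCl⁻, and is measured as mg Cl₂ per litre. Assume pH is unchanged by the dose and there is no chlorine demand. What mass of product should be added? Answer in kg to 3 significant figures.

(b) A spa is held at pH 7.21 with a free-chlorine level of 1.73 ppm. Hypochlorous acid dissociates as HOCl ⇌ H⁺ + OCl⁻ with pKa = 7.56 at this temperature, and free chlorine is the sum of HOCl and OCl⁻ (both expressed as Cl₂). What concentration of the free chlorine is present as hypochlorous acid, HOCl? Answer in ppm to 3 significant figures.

(a) Volume: 835 m³ = 835,000 L.
(a) [OCl⁻]/[HOCl] = 10^(pH − pKa) = 10^(7.1 − 7.55) = 0.3548; fraction as HOCl = 1/(1 + 0.3548) = 0.7381.
(a) Free chlorine required for 1.8 ppm HOCl: 1.8 / 0.7381 = 2.439 ppm.
(a) FC to add: 2.439 − 0.8 = 1.639 mg/L as Cl₂.
(a) Cl₂ equivalent: 1.639 mg/L × 835,000 L = 1368 g.
(a) Product at 55.2% available Cl: 1368 / 0.552 = 2479 g.

(b) [OCl⁻]/[HOCl] = 10^(pH − pKa) = 10^(7.21 − 7.56) = 10^-0.35 = 0.4467.
(b) Fraction as HOCl = 1 / (1 + 0.4467) = 0.6912.
(b) HOCl = 0.6912 × 1.73 ppm = 1.196 ppm.

(a) 2.48 kg; (b) 1.20 ppm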